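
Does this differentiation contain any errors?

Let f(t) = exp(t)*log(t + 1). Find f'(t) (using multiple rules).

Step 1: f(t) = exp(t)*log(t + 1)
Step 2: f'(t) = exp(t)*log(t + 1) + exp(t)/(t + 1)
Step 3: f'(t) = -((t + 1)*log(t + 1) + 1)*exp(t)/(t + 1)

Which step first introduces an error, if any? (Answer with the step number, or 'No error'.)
Step 3

Step 3 is incorrect due to a sign flip.
The step shows: -((t + 1)*log(t + 1) + 1)*exp(t)/(t + 1)
The correct value should be: ((t + 1)*log(t + 1) + 1)*exp(t)/(t + 1)

Explanation: The sign of the whole expression was flipped: the term ((t + 1)*log(t + 1) + 1)*exp(t)/(t + 1) was incorrectly written as -((t + 1)*log(t + 1) + 1)*exp(t)/(t + 1)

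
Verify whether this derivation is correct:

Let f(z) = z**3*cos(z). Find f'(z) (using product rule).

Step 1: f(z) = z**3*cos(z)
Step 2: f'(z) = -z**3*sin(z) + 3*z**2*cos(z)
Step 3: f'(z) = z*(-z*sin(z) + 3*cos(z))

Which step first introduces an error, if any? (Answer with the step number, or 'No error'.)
Step 3

Step 3 is incorrect due to a wrong exponent.
The step shows: z*(-z*sin(z) + 3*cos(z))
The correct value should be: z**2*(-z*sin(z) + 3*cos(z))

Explanation: The exponent 2 on z was incorrectly written as 1: the term z**2*(-z*sin(z) + 3*cos(z)) was incorrectly written as z*(-z*sin(z) + 3*cos(z))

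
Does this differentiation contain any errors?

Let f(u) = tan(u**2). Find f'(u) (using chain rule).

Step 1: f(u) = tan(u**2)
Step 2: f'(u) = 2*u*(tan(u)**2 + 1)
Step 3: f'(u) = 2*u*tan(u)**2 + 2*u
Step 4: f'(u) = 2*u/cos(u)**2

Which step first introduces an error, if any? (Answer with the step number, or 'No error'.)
Step 2

Step 2 is incorrect due to a wrong exponent.
The step shows: 2*u*(tan(u)**2 + 1)
The correct value should be: 2*u*(tan(u**2)**2 + 1)

Explanation: The exponent 2 on u was incorrectly written as 1: the term 2*u*(tan(u**2)**2 + 1) was incorrectly written as 2*u*(tan(u)**2 + 1)
The later steps are derived from this incorrect expression, so the error originates in Step 2.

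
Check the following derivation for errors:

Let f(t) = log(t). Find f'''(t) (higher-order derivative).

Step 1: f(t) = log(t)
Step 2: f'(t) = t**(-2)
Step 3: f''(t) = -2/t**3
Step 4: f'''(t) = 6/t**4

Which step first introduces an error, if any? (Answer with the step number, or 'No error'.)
Step 2

Step 2 is incorrect due to a wrong exponent.
The step shows: t**(-2)
The correct value should be: 1/t

Explanation: The exponent -1 on t was incorrectly written as -2: the term 1/t was incorrectly written as t**(-2)
The later steps are derived from this incorrect expression, so the error originates in Step 2.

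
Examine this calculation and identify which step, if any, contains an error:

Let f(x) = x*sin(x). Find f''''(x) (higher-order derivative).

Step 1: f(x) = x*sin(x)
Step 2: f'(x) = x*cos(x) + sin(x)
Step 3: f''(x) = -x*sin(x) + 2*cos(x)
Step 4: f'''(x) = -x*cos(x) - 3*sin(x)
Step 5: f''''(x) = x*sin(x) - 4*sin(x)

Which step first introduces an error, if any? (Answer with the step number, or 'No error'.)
Step 5

Step 5 is incorrect due to a wrong trig function.
The step shows: x*sin(x) - 4*sin(x)
The correct value should be: x*sin(x) - 4*cos(x)

Explanation: cos(x) was incorrectly written as sin(x): the term -4*cos(x) was incorrectly written as -4*sin(x)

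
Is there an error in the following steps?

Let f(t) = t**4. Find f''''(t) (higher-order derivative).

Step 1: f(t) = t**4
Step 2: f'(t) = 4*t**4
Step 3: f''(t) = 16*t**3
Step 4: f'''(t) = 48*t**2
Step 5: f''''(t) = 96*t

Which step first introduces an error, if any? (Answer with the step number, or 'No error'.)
Step 2

Step 2 is incorrect due to a wrong exponent.
The step shows: 4*t**4
The correct value should be: 4*t**3

Explanation: The exponent 3 on t was incorrectly written as 4: the term 4*t**3 was incorrectly written as 4*t**4
The later steps are derived from this incorrect expression, so the error originates in Step 2.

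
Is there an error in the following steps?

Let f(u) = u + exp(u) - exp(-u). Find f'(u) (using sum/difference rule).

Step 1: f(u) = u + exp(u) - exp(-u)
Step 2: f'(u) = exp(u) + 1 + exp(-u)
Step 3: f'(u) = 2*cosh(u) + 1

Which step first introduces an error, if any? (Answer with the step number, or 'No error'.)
No error

All steps in this derivation are correct.
The final answer f'(u) = 2*cosh(u) + 1 is valid.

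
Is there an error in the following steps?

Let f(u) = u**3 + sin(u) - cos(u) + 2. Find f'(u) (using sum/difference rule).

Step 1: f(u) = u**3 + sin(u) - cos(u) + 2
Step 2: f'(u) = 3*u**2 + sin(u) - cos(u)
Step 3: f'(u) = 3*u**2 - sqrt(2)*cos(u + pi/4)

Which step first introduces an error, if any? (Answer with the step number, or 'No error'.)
Step 2

Step 2 is incorrect due to a sign flip.
The step shows: 3*u**2 + sin(u) - cos(u)
The correct value should be: 3*u**2 + sin(u) + cos(u)

Explanation: The sign of one term was flipped: the term cos(u) was incorrectly written as -cos(u)
The later steps are derived from this incorrect expression, so the error originates in Step 2.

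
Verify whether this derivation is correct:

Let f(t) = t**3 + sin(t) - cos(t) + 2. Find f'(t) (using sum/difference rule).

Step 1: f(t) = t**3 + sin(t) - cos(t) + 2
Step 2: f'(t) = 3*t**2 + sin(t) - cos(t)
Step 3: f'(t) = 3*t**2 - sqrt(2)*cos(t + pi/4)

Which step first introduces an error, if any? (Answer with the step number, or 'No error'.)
Step 2

Step 2 is incorrect due to a sign flip.
The step shows: 3*t**2 + sin(t) - cos(t)
The correct value should be: 3*t**2 + sin(t) + cos(t)

Explanation: The sign of one term was flipped: the term cos(t) was incorrectly written as -cos(t)
The later steps are derived from this incorrect expression, so the error originates in Step 2.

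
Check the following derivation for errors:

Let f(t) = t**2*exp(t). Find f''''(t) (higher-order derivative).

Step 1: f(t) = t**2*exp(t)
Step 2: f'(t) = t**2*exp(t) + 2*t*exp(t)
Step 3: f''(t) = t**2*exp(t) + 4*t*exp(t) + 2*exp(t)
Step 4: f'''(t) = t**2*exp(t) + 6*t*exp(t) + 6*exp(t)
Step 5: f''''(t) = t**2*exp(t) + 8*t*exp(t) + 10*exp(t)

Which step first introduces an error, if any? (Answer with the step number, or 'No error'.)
Step 5

Step 5 is incorrect due to a wrong coefficient.
The step shows: t**2*exp(t) + 8*t*exp(t) + 10*exp(t)
The correct value should be: t**2*exp(t) + 8*t*exp(t) + 12*exp(t)

Explanation: The coefficient 12 was incorrectly written as 10: the term 12*exp(t) was incorrectly written as 10*exp(t)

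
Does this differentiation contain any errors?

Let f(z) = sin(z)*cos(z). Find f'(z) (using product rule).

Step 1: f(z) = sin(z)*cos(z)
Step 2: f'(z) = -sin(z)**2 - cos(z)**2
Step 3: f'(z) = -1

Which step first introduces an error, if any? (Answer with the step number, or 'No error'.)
Step 2

Step 2 is incorrect due to a sign flip.
The step shows: -sin(z)**2 - cos(z)**2
The correct value should be: -sin(z)**2 + cos(z)**2

Explanation: The sign of one term was flipped: the term cos(z)**2 was incorrectly written as -cos(z)**2
The later steps are derived from this incorrect expression, so the error originates in Step 2.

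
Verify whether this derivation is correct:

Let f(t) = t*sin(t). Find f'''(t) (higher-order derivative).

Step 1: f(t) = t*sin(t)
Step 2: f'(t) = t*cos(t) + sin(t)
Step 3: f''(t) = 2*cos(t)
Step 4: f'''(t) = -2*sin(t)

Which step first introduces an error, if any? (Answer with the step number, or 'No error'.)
Step 3

Step 3 is incorrect due to a dropped term.
The step shows: 2*cos(t)
The correct value should be: -t*sin(t) + 2*cos(t)

Explanation: A term was dropped: the term -t*sin(t) was incorrectly omitted
The later steps are derived from this incorrect expression, so the error originates in Step 3.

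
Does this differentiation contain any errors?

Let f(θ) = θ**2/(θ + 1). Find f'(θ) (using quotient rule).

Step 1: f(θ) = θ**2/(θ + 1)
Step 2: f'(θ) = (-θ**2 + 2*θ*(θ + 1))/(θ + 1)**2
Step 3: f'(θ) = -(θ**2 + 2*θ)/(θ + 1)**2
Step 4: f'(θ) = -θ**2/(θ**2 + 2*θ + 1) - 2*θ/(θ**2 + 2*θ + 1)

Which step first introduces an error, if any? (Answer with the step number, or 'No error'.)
Step 3

Step 3 is incorrect due to a sign flip.
The step shows: -(θ**2 + 2*θ)/(θ + 1)**2
The correct value should be: (θ**2 + 2*θ)/(θ + 1)**2

Explanation: The sign of the whole expression was flipped: the term (θ**2 + 2*θ)/(θ + 1)**2 was incorrectly written as -(θ**2 + 2*θ)/(θ + 1)**2
The later steps are derived from this incorrect expression, so the error originates in Step 3.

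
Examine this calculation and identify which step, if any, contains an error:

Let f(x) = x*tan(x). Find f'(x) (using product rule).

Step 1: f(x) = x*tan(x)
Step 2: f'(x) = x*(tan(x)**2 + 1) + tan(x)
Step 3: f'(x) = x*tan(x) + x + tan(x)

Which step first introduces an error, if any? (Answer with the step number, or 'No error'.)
Step 3

Step 3 is incorrect due to a wrong exponent.
The step shows: x*tan(x) + x + tan(x)
The correct value should be: x*tan(x)**2 + x + tan(x)

Explanation: The exponent 2 on tan(x) was incorrectly written as 1: the term x*tan(x)**2 was incorrectly written as x*tan(x)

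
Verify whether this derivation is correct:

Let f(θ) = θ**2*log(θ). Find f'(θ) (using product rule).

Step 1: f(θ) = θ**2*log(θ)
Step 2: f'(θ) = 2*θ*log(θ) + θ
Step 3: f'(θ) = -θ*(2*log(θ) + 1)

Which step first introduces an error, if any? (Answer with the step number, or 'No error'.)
Step 3

Step 3 is incorrect due to a sign flip.
The step shows: -θ*(2*log(θ) + 1)
The correct value should be: θ*(2*log(θ) + 1)

Explanation: The sign of the whole expression was flipped: the term θ*(2*log(θ) + 1) was incorrectly written as -θ*(2*log(θ) + 1)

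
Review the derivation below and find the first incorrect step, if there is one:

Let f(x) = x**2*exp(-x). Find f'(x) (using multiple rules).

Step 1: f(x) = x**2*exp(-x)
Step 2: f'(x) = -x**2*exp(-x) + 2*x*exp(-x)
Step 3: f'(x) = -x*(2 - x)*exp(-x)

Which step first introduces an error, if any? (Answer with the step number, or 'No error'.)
Step 3

Step 3 is incorrect due to a sign flip.
The step shows: -x*(2 - x)*exp(-x)
The correct value should be: x*(2 - x)*exp(-x)

Explanation: The sign of the whole expression was flipped: the term x*(2 - x)*exp(-x) was incorrectly written as -x*(2 - x)*exp(-x)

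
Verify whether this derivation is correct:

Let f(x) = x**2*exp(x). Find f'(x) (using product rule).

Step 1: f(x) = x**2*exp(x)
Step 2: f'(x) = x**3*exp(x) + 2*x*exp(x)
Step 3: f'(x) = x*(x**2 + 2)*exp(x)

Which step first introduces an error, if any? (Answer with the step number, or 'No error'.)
Step 2

Step 2 is incorrect due to a wrong exponent.
The step shows: x**3*exp(x) + 2*x*exp(x)
The correct value should be: x**2*exp(x) + 2*x*exp(x)

Explanation: The exponent 2 on x was incorrectly written as 3: the term x**2*exp(x) was incorrectly written as x**3*exp(x)
The later steps are derived from this incorrect expression, so the error originates in Step 2.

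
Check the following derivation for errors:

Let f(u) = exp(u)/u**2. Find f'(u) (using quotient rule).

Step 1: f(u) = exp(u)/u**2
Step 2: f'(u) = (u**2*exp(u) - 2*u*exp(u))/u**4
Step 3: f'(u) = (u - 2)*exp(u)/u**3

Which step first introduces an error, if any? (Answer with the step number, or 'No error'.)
No error

All steps in this derivation are correct.
The final answer f'(u) = (u - 2)*exp(u)/u**3 is valid.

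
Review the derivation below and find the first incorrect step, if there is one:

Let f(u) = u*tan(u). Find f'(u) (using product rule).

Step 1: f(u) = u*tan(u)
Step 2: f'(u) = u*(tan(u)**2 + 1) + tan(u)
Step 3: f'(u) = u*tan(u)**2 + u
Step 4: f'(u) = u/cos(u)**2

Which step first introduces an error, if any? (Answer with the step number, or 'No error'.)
Step 3

Step 3 is incorrect due to a dropped term.
The step shows: u*tan(u)**2 + u
The correct value should be: u*tan(u)**2 + u + tan(u)

Explanation: A term was dropped: the term tan(u) was incorrectly omitted
The later steps are derived from this incorrect expression, so the error originates in Step 3.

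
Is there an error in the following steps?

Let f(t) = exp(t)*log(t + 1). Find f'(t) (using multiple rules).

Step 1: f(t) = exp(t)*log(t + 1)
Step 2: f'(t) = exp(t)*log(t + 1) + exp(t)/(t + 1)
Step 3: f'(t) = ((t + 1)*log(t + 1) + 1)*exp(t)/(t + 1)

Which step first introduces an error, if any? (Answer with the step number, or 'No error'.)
No error

All steps in this derivation are correct.
The final answer f'(t) = ((t + 1)*log(t + 1) + 1)*exp(t)/(t + 1) is valid.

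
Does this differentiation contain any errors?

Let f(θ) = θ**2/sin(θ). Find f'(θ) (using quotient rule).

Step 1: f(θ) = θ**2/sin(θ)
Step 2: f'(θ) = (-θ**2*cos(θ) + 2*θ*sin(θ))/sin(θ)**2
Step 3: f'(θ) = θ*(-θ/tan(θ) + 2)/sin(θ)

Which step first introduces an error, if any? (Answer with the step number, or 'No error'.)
No error

All steps in this derivation are correct.
The final answer f'(θ) = θ*(-θ/tan(θ) + 2)/sin(θ) is valid.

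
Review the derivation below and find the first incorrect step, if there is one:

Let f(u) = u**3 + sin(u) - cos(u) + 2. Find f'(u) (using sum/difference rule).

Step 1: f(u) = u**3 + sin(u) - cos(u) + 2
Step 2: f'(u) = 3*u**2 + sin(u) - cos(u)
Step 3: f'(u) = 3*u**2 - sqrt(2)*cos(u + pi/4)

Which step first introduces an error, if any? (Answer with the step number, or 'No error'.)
Step 2

Step 2 is incorrect due to a sign flip.
The step shows: 3*u**2 + sin(u) - cos(u)
The correct value should be: 3*u**2 + sin(u) + cos(u)

Explanation: The sign of one term was flipped: the term cos(u) was incorrectly written as -cos(u)
The later steps are derived from this incorrect expression, so the error originates in Step 2.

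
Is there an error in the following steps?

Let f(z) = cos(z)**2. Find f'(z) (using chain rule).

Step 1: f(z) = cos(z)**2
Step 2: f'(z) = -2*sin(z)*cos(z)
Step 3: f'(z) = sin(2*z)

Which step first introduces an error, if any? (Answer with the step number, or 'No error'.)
Step 3

Step 3 is incorrect due to a sign flip.
The step shows: sin(2*z)
The correct value should be: -sin(2*z)

Explanation: The sign of the whole expression was flipped: the term -sin(2*z) was incorrectly written as sin(2*z)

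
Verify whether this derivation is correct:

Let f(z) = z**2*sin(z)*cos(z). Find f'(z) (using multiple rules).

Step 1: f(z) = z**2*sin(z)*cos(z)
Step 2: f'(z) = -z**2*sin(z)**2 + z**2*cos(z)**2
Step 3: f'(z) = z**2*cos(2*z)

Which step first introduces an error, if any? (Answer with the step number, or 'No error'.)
Step 2

Step 2 is incorrect due to a dropped term.
The step shows: -z**2*sin(z)**2 + z**2*cos(z)**2
The correct value should be: -z**2*sin(z)**2 + z**2*cos(z)**2 + 2*z*sin(z)*cos(z)

Explanation: A term was dropped: the term 2*z*sin(z)*cos(z) was incorrectly omitted
The later steps are derived from this incorrect expression, so the error originates in Step 2.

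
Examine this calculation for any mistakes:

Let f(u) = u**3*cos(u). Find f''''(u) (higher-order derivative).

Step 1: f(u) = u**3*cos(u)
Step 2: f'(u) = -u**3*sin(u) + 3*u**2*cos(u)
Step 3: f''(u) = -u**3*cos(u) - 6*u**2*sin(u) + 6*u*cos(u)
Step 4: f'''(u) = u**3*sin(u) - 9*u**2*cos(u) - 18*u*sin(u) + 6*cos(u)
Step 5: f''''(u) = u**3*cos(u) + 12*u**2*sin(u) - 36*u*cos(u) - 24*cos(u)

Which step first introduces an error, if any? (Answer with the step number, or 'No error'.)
Step 5

Step 5 is incorrect due to a wrong trig function.
The step shows: u**3*cos(u) + 12*u**2*sin(u) - 36*u*cos(u) - 24*cos(u)
The correct value should be: u**3*cos(u) + 12*u**2*sin(u) - 36*u*cos(u) - 24*sin(u)

Explanation: sin(u) was incorrectly written as cos(u): the term -24*sin(u) was incorrectly written as -24*cos(u)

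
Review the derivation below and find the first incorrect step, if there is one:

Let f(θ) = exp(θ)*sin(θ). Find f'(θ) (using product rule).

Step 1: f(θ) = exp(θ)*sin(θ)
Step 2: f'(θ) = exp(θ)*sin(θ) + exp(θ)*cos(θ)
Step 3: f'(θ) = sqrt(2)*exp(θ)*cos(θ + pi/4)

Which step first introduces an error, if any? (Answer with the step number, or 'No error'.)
Step 3

Step 3 is incorrect due to a wrong trig function.
The step shows: sqrt(2)*exp(θ)*cos(θ + pi/4)
The correct value should be: sqrt(2)*exp(θ)*sin(θ + pi/4)

Explanation: sin(θ + pi/4) was incorrectly written as cos(θ + pi/4): the term sqrt(2)*exp(θ)*sin(θ + pi/4) was incorrectly written as sqrt(2)*exp(θ)*cos(θ + pi/4)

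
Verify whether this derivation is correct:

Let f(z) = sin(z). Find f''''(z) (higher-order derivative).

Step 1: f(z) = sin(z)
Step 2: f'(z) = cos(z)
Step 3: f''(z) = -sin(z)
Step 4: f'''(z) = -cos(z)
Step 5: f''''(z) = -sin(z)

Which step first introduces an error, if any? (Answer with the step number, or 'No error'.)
Step 5

Step 5 is incorrect due to a sign flip.
The step shows: -sin(z)
The correct value should be: sin(z)

Explanation: The sign of the whole expression was flipped: the term sin(z) was incorrectly written as -sin(z)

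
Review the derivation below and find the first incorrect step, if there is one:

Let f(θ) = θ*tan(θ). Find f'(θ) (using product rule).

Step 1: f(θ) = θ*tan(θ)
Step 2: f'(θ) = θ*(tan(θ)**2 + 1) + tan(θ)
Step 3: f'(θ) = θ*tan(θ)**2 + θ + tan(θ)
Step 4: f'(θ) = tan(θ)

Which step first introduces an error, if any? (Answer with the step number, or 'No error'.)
Step 4

Step 4 is incorrect due to a dropped term.
The step shows: tan(θ)
The correct value should be: θ/cos(θ)**2 + tan(θ)

Explanation: A term was dropped: the term θ/cos(θ)**2 was incorrectly omitted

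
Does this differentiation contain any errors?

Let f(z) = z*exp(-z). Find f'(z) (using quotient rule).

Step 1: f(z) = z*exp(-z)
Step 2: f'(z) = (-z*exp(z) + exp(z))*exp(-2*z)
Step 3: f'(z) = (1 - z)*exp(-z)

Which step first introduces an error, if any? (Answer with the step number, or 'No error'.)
No error

All steps in this derivation are correct.
The final answer f'(z) = (1 - z)*exp(-z) is valid.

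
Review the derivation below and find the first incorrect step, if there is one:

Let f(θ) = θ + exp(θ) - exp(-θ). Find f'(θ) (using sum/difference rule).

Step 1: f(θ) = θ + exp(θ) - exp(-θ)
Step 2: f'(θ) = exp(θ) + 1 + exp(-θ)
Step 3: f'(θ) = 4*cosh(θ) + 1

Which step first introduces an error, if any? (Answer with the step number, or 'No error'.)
Step 3

Step 3 is incorrect due to a wrong coefficient.
The step shows: 4*cosh(θ) + 1
The correct value should be: 2*cosh(θ) + 1

Explanation: The coefficient 2 was incorrectly written as 4: the term 2*cosh(θ) was incorrectly written as 4*cosh(θ)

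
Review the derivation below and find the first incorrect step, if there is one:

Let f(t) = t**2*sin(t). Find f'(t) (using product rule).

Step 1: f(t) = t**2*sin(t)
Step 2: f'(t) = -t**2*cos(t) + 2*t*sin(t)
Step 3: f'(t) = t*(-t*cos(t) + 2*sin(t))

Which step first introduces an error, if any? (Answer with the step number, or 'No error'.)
Step 2

Step 2 is incorrect due to a sign flip.
The step shows: -t**2*cos(t) + 2*t*sin(t)
The correct value should be: t**2*cos(t) + 2*t*sin(t)

Explanation: The sign of one term was flipped: the term t**2*cos(t) was incorrectly written as -t**2*cos(t)
The later steps are derived from this incorrect expression, so the error originates in Step 2.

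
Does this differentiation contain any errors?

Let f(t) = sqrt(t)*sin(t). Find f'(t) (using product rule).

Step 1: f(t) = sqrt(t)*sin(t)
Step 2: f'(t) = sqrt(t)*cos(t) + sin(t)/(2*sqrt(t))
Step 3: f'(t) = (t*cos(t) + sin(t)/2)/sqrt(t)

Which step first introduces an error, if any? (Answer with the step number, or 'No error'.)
No error

All steps in this derivation are correct.
The final answer f'(t) = (t*cos(t) + sin(t)/2)/sqrt(t) is valid.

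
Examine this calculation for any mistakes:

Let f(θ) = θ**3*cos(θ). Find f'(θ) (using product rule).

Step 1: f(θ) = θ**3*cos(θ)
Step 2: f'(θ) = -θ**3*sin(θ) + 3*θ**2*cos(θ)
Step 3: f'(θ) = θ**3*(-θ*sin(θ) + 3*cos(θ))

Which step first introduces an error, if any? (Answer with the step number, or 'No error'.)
Step 3

Step 3 is incorrect due to a wrong exponent.
The step shows: θ**3*(-θ*sin(θ) + 3*cos(θ))
The correct value should be: θ**2*(-θ*sin(θ) + 3*cos(θ))

Explanation: The exponent 2 on θ was incorrectly written as 3: the term θ**2*(-θ*sin(θ) + 3*cos(θ)) was incorrectly written as θ**3*(-θ*sin(θ) + 3*cos(θ))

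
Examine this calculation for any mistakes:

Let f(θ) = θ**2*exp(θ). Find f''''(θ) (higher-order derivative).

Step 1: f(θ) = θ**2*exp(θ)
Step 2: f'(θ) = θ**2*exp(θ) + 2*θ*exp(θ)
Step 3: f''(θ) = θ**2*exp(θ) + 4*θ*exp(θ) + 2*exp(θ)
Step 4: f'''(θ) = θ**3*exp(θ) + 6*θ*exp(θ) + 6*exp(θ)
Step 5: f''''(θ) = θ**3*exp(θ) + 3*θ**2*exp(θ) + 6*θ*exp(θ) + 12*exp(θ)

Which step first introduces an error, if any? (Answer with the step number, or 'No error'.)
Step 4

Step 4 is incorrect due to a wrong exponent.
The step shows: θ**3*exp(θ) + 6*θ*exp(θ) + 6*exp(θ)
The correct value should be: θ**2*exp(θ) + 6*θ*exp(θ) + 6*exp(θ)

Explanation: The exponent 2 on θ was incorrectly written as 3: the term θ**2*exp(θ) was incorrectly written as θ**3*exp(θ)
The later steps are derived from this incorrect expression, so the error originates in Step 4.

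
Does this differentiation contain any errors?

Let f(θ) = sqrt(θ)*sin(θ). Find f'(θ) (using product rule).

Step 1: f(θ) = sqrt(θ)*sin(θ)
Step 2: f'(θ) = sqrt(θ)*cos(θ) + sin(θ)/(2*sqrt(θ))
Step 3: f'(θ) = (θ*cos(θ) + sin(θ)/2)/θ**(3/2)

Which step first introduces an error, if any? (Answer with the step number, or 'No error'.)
Step 3

Step 3 is incorrect due to a wrong exponent.
The step shows: (θ*cos(θ) + sin(θ)/2)/θ**(3/2)
The correct value should be: (θ*cos(θ) + sin(θ)/2)/sqrt(θ)

Explanation: The exponent -1/2 on θ was incorrectly written as -3/2: the term (θ*cos(θ) + sin(θ)/2)/sqrt(θ) was incorrectly written as (θ*cos(θ) + sin(θ)/2)/θ**(3/2)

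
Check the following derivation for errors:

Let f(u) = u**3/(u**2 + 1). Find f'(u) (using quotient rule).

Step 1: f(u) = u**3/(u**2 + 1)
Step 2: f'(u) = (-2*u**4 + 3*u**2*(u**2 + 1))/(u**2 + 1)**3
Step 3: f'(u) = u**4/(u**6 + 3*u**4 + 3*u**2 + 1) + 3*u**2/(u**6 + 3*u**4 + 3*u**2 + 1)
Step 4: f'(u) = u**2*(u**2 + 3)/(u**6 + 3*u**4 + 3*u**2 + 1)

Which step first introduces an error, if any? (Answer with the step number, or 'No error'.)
Step 2

Step 2 is incorrect due to a wrong exponent.
The step shows: (-2*u**4 + 3*u**2*(u**2 + 1))/(u**2 + 1)**3
The correct value should be: (-2*u**4 + 3*u**2*(u**2 + 1))/(u**2 + 1)**2

Explanation: The exponent -2 on u**2 + 1 was incorrectly written as -3: the term (-2*u**4 + 3*u**2*(u**2 + 1))/(u**2 + 1)**2 was incorrectly written as (-2*u**4 + 3*u**2*(u**2 + 1))/(u**2 + 1)**3
The later steps are derived from this incorrect expression, so the error originates in Step 2.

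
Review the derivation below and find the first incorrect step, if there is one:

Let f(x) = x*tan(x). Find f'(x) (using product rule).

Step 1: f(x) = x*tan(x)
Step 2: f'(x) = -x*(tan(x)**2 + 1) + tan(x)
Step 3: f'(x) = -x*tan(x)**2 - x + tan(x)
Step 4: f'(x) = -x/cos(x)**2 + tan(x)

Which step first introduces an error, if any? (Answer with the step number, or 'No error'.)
Step 2

Step 2 is incorrect due to a sign flip.
The step shows: -x*(tan(x)**2 + 1) + tan(x)
The correct value should be: x*(tan(x)**2 + 1) + tan(x)

Explanation: The sign of one term was flipped: the term x*(tan(x)**2 + 1) was incorrectly written as -x*(tan(x)**2 + 1)
The later steps are derived from this incorrect expression, so the error originates in Step 2.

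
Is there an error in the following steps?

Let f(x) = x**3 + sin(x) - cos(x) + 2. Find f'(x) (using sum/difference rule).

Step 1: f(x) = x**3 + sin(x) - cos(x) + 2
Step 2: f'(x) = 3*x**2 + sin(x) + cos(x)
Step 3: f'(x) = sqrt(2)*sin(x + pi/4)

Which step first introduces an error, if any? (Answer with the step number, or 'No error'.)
Step 3

Step 3 is incorrect due to a dropped term.
The step shows: sqrt(2)*sin(x + pi/4)
The correct value should be: 3*x**2 + sqrt(2)*sin(x + pi/4)

Explanation: A term was dropped: the term 3*x**2 was incorrectly omitted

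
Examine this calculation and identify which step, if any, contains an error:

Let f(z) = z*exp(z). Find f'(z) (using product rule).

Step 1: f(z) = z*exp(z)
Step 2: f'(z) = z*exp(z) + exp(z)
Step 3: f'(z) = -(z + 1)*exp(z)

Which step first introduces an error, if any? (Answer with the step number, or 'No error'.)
Step 3

Step 3 is incorrect due to a sign flip.
The step shows: -(z + 1)*exp(z)
The correct value should be: (z + 1)*exp(z)

Explanation: The sign of the whole expression was flipped: the term (z + 1)*exp(z) was incorrectly written as -(z + 1)*exp(z)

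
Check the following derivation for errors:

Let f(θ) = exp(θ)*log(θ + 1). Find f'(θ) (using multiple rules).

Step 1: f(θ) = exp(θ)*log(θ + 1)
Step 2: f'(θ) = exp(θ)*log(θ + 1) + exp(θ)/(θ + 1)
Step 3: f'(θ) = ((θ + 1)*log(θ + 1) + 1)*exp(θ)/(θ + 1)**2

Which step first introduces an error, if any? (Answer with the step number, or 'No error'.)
Step 3

Step 3 is incorrect due to a wrong exponent.
The step shows: ((θ + 1)*log(θ + 1) + 1)*exp(θ)/(θ + 1)**2
The correct value should be: ((θ + 1)*log(θ + 1) + 1)*exp(θ)/(θ + 1)

Explanation: The exponent -1 on θ + 1 was incorrectly written as -2: the term ((θ + 1)*log(θ + 1) + 1)*exp(θ)/(θ + 1) was incorrectly written as ((θ + 1)*log(θ + 1) + 1)*exp(θ)/(θ + 1)**2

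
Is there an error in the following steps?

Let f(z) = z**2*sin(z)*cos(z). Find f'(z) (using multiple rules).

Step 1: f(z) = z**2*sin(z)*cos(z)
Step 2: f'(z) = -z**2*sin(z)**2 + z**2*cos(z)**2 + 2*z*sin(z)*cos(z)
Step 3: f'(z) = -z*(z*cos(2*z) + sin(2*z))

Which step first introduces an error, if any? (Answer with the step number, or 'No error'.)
Step 3

Step 3 is incorrect due to a sign flip.
The step shows: -z*(z*cos(2*z) + sin(2*z))
The correct value should be: z*(z*cos(2*z) + sin(2*z))

Explanation: The sign of the whole expression was flipped: the term z*(z*cos(2*z) + sin(2*z)) was incorrectly written as -z*(z*cos(2*z) + sin(2*z))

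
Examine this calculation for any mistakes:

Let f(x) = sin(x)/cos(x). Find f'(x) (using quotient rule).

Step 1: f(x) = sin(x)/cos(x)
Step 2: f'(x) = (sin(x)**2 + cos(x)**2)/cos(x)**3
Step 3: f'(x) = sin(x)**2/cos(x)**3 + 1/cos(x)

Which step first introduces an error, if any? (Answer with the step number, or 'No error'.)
Step 2

Step 2 is incorrect due to a wrong exponent.
The step shows: (sin(x)**2 + cos(x)**2)/cos(x)**3
The correct value should be: (sin(x)**2 + cos(x)**2)/cos(x)**2

Explanation: The exponent -2 on cos(x) was incorrectly written as -3: the term (sin(x)**2 + cos(x)**2)/cos(x)**2 was incorrectly written as (sin(x)**2 + cos(x)**2)/cos(x)**3
The later steps are derived from this incorrect expression, so the error originates in Step 2.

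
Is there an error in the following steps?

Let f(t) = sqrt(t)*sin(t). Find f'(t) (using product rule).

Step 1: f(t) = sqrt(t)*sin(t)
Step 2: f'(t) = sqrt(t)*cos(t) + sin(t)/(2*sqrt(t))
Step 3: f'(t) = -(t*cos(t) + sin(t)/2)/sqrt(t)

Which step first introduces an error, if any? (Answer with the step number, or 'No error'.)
Step 3

Step 3 is incorrect due to a sign flip.
The step shows: -(t*cos(t) + sin(t)/2)/sqrt(t)
The correct value should be: (t*cos(t) + sin(t)/2)/sqrt(t)

Explanation: The sign of the whole expression was flipped: the term (t*cos(t) + sin(t)/2)/sqrt(t) was incorrectly written as -(t*cos(t) + sin(t)/2)/sqrt(t)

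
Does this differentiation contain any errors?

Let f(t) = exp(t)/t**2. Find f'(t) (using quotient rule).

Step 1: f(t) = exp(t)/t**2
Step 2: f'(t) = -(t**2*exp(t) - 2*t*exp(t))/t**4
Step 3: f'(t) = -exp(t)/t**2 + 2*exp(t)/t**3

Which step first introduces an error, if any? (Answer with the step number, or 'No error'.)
Step 2

Step 2 is incorrect due to a sign flip.
The step shows: -(t**2*exp(t) - 2*t*exp(t))/t**4
The correct value should be: (t**2*exp(t) - 2*t*exp(t))/t**4

Explanation: The sign of the whole expression was flipped: the term (t**2*exp(t) - 2*t*exp(t))/t**4 was incorrectly written as -(t**2*exp(t) - 2*t*exp(t))/t**4
The later steps are derived from this incorrect expression, so the error originates in Step 2.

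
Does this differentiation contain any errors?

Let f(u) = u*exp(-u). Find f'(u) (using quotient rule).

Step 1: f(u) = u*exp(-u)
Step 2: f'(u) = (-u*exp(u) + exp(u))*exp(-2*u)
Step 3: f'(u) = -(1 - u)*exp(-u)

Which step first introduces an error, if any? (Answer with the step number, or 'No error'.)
Step 3

Step 3 is incorrect due to a sign flip.
The step shows: -(1 - u)*exp(-u)
The correct value should be: (1 - u)*exp(-u)

Explanation: The sign of the whole expression was flipped: the term (1 - u)*exp(-u) was incorrectly written as -(1 - u)*exp(-u)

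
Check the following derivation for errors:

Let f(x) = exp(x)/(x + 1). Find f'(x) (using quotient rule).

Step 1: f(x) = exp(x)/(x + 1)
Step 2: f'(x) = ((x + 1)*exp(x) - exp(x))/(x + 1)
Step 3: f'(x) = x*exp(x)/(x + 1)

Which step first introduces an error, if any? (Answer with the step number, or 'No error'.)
Step 2

Step 2 is incorrect due to a wrong exponent.
The step shows: ((x + 1)*exp(x) - exp(x))/(x + 1)
The correct value should be: ((x + 1)*exp(x) - exp(x))/(x + 1)**2

Explanation: The exponent -2 on x + 1 was incorrectly written as -1: the term ((x + 1)*exp(x) - exp(x))/(x + 1)**2 was incorrectly written as ((x + 1)*exp(x) - exp(x))/(x + 1)
The later steps are derived from this incorrect expression, so the error originates in Step 2.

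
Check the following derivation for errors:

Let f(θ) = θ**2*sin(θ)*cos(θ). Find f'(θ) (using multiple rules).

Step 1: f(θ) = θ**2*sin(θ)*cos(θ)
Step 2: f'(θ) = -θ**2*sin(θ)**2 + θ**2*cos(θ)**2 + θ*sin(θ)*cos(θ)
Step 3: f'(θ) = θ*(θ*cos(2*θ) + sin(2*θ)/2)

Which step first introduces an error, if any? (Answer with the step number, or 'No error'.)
Step 2

Step 2 is incorrect due to a wrong coefficient.
The step shows: -θ**2*sin(θ)**2 + θ**2*cos(θ)**2 + θ*sin(θ)*cos(θ)
The correct value should be: -θ**2*sin(θ)**2 + θ**2*cos(θ)**2 + 2*θ*sin(θ)*cos(θ)

Explanation: The coefficient 2 was incorrectly written as 1: the term 2*θ*sin(θ)*cos(θ) was incorrectly written as θ*sin(θ)*cos(θ)
The later steps are derived from this incorrect expression, so the error originates in Step 2.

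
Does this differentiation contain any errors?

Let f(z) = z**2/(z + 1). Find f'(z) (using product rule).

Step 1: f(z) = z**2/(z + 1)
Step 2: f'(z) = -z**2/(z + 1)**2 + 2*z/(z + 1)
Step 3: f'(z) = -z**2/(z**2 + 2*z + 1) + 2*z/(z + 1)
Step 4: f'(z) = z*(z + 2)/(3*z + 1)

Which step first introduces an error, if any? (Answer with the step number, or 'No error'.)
Step 4

Step 4 is incorrect due to a wrong exponent.
The step shows: z*(z + 2)/(3*z + 1)
The correct value should be: z*(z + 2)/(z**2 + 2*z + 1)

Explanation: The exponent 2 on z was incorrectly written as 1: the term z*(z + 2)/(z**2 + 2*z + 1) was incorrectly written as z*(z + 2)/(3*z + 1)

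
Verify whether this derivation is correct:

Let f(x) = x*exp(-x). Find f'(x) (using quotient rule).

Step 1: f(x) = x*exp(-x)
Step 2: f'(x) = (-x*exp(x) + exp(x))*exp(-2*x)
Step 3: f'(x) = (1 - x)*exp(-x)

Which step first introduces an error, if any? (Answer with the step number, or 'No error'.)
No error

All steps in this derivation are correct.
The final answer f'(x) = (1 - x)*exp(-x) is valid.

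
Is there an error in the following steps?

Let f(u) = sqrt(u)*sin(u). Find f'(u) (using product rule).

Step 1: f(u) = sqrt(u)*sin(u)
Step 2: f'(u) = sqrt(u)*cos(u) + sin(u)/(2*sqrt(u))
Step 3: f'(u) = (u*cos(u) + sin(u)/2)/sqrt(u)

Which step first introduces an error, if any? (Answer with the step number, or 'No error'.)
No error

All steps in this derivation are correct.
The final answer f'(u) = (u*cos(u) + sin(u)/2)/sqrt(u) is valid.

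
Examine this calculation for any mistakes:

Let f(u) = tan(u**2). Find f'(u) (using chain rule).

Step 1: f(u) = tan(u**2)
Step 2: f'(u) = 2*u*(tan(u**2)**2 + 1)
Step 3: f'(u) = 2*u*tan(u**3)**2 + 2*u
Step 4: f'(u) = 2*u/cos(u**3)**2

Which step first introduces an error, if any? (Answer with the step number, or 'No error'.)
Step 3

Step 3 is incorrect due to a wrong exponent.
The step shows: 2*u*tan(u**3)**2 + 2*u
The correct value should be: 2*u*tan(u**2)**2 + 2*u

Explanation: The exponent 2 on u was incorrectly written as 3: the term 2*u*tan(u**2)**2 was incorrectly written as 2*u*tan(u**3)**2
The later steps are derived from this incorrect expression, so the error originates in Step 3.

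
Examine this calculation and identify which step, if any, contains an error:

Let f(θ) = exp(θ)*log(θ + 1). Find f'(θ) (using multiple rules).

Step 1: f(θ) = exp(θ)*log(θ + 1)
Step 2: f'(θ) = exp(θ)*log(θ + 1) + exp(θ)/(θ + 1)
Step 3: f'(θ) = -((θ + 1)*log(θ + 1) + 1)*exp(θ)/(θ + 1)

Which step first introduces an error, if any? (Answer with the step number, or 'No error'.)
Step 3

Step 3 is incorrect due to a sign flip.
The step shows: -((θ + 1)*log(θ + 1) + 1)*exp(θ)/(θ + 1)
The correct value should be: ((θ + 1)*log(θ + 1) + 1)*exp(θ)/(θ + 1)

Explanation: The sign of the whole expression was flipped: the term ((θ + 1)*log(θ + 1) + 1)*exp(θ)/(θ + 1) was incorrectly written as -((θ + 1)*log(θ + 1) + 1)*exp(θ)/(θ + 1)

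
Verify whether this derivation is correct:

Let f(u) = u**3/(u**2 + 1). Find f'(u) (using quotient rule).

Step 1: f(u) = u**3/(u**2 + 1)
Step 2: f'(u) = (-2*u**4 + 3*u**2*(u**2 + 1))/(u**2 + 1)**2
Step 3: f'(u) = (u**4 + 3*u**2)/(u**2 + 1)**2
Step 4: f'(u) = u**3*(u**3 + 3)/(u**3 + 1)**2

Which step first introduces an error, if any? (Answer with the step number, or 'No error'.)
Step 4

Step 4 is incorrect due to a wrong exponent.
The step shows: u**3*(u**3 + 3)/(u**3 + 1)**2
The correct value should be: u**2*(u**2 + 3)/(u**2 + 1)**2

Explanation: The exponent 2 on u was incorrectly written as 3: the term u**2*(u**2 + 3)/(u**2 + 1)**2 was incorrectly written as u**3*(u**3 + 3)/(u**3 + 1)**2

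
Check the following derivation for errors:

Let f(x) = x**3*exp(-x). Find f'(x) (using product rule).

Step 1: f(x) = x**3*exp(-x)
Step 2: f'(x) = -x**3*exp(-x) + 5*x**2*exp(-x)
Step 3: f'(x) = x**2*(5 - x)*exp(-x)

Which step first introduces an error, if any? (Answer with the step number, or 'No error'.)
Step 2

Step 2 is incorrect due to a wrong coefficient.
The step shows: -x**3*exp(-x) + 5*x**2*exp(-x)
The correct value should be: -x**3*exp(-x) + 3*x**2*exp(-x)

Explanation: The coefficient 3 was incorrectly written as 5: the term 3*x**2*exp(-x) was incorrectly written as 5*x**2*exp(-x)
The later steps are derived from this incorrect expression, so the error originates in Step 2.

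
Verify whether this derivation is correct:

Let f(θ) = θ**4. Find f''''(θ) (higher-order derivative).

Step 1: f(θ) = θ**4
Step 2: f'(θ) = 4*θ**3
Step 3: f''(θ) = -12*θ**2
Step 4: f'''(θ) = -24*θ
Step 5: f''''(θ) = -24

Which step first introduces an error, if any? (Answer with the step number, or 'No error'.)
Step 3

Step 3 is incorrect due to a sign flip.
The step shows: -12*θ**2
The correct value should be: 12*θ**2

Explanation: The sign of the whole expression was flipped: the term 12*θ**2 was incorrectly written as -12*θ**2
The later steps are derived from this incorrect expression, so the error originates in Step 3.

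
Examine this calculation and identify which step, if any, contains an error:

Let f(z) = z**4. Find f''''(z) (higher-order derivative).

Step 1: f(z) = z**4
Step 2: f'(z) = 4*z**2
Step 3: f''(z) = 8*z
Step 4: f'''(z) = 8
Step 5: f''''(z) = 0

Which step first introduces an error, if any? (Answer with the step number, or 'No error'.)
Step 2

Step 2 is incorrect due to a wrong exponent.
The step shows: 4*z**2
The correct value should be: 4*z**3

Explanation: The exponent 3 on z was incorrectly written as 2: the term 4*z**3 was incorrectly written as 4*z**2
The later steps are derived from this incorrect expression, so the error originates in Step 2.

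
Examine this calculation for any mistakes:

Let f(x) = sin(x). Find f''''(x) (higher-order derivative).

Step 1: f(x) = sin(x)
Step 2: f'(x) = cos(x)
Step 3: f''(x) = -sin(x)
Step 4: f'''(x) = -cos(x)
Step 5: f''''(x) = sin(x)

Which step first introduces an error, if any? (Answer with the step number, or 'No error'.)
No error

All steps in this derivation are correct.
The final answer f''''(x) = sin(x) is valid.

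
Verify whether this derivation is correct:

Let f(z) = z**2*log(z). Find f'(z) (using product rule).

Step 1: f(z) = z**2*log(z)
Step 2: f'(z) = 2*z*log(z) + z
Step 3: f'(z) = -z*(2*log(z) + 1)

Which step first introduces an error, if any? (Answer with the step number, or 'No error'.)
Step 3

Step 3 is incorrect due to a sign flip.
The step shows: -z*(2*log(z) + 1)
The correct value should be: z*(2*log(z) + 1)

Explanation: The sign of the whole expression was flipped: the term z*(2*log(z) + 1) was incorrectly written as -z*(2*log(z) + 1)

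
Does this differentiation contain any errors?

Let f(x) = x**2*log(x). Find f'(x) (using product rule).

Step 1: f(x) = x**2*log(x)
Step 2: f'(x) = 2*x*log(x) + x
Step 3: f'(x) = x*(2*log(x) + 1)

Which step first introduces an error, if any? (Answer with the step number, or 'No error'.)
No error

All steps in this derivation are correct.
The final answer f'(x) = x*(2*log(x) + 1) is valid.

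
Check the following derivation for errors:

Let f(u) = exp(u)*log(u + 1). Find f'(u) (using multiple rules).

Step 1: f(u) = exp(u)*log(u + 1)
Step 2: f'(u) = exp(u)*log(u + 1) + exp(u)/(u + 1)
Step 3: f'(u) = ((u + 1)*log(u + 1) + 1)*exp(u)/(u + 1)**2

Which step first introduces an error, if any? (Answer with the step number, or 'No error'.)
Step 3

Step 3 is incorrect due to a wrong exponent.
The step shows: ((u + 1)*log(u + 1) + 1)*exp(u)/(u + 1)**2
The correct value should be: ((u + 1)*log(u + 1) + 1)*exp(u)/(u + 1)

Explanation: The exponent -1 on u + 1 was incorrectly written as -2: the term ((u + 1)*log(u + 1) + 1)*exp(u)/(u + 1) was incorrectly written as ((u + 1)*log(u + 1) + 1)*exp(u)/(u + 1)**2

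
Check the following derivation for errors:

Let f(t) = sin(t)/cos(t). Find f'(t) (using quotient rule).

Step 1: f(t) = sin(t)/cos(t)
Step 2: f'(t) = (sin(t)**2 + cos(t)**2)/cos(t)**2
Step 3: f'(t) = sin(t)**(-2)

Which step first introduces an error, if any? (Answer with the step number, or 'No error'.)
Step 3

Step 3 is incorrect due to a wrong trig function.
The step shows: sin(t)**(-2)
The correct value should be: cos(t)**(-2)

Explanation: cos(t) was incorrectly written as sin(t): the term cos(t)**(-2) was incorrectly written as sin(t)**(-2)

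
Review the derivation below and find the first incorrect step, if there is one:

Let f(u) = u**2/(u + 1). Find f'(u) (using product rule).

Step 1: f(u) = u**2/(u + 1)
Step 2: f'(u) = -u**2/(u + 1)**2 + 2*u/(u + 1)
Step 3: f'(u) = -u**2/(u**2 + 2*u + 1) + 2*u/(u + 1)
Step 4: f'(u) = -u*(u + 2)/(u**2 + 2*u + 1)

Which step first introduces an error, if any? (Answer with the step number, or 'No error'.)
Step 4

Step 4 is incorrect due to a sign flip.
The step shows: -u*(u + 2)/(u**2 + 2*u + 1)
The correct value should be: u*(u + 2)/(u**2 + 2*u + 1)

Explanation: The sign of the whole expression was flipped: the term u*(u + 2)/(u**2 + 2*u + 1) was incorrectly written as -u*(u + 2)/(u**2 + 2*u + 1)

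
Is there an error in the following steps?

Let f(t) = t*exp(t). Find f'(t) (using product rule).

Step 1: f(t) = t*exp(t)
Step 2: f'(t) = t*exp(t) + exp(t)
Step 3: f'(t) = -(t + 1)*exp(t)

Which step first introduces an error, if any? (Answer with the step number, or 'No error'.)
Step 3

Step 3 is incorrect due to a sign flip.
The step shows: -(t + 1)*exp(t)
The correct value should be: (t + 1)*exp(t)

Explanation: The sign of the whole expression was flipped: the term (t + 1)*exp(t) was incorrectly written as -(t + 1)*exp(t)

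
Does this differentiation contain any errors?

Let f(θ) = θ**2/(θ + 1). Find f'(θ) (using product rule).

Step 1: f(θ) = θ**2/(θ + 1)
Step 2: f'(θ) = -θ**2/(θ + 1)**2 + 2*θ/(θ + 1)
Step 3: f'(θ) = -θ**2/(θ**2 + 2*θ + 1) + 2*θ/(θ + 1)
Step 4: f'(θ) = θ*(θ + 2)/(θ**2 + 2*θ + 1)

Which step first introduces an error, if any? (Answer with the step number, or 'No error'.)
No error

All steps in this derivation are correct.
The final answer f'(θ) = θ*(θ + 2)/(θ**2 + 2*θ + 1) is valid.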